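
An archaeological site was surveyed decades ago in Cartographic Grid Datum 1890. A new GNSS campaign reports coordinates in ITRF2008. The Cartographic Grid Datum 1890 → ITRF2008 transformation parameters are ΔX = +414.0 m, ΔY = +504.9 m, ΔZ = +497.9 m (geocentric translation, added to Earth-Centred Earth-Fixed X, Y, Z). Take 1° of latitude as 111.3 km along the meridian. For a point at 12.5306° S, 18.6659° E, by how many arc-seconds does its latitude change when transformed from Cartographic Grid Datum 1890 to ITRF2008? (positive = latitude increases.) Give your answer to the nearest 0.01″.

Δφ = 19.61″

sin φ = -0.216961, cos φ = 0.976180, sin λ = 0.320049, cos λ = 0.947401.
North component: ΔN = −sin φ cos λ·ΔX − sin φ sin λ·ΔY + cos φ·ΔZ = −(-0.216961)(0.947401)(414.0) − (-0.216961)(0.320049)(504.9) + (0.976180)(497.9) = 606.20 m.
1° of latitude spans 111300 m, so Δφ = 606.20 / 111300 × 3600 = 19.607″.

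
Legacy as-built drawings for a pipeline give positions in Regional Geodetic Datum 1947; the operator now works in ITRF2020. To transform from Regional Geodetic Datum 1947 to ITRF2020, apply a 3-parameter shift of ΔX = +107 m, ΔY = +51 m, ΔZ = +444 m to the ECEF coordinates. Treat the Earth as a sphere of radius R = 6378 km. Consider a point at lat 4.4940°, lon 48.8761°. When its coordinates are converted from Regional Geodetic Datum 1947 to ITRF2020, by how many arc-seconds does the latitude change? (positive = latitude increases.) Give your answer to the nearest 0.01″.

sin φ = 0.078355, cos φ = 0.996926, sin λ = 0.753289, cos λ = 0.657690.
North component: ΔN = −sin φ cos λ·ΔX − sin φ sin λ·ΔY + cos φ·ΔZ = −(0.078355)(0.657690)(107) − (0.078355)(0.753289)(51) + (0.996926)(444) = 434.11 m.
1° of latitude spans πR/180 = 111317 m, so Δφ = 434.11 / 111317 × 3600 = 14.039″.

Δφ = 14.04″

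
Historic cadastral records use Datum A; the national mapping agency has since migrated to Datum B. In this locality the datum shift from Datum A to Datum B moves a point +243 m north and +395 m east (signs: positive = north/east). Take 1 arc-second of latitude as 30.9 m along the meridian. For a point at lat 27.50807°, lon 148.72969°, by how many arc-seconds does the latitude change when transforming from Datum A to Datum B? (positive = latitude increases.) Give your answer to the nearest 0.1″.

Δφ = 7.9″

1″ of latitude = 30.90 m, so Δφ = 243.0 / 30.90 = 7.864″.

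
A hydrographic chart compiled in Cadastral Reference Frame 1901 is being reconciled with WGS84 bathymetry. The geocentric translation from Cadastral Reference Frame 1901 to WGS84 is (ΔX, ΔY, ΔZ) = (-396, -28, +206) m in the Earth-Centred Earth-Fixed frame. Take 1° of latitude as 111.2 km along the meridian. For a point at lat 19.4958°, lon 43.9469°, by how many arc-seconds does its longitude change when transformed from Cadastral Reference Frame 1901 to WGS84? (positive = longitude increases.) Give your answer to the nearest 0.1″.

sin φ = 0.333738, cos φ = 0.942666, sin λ = 0.693991, cos λ = 0.719983.
East component: ΔE = −sin λ·ΔX + cos λ·ΔY = −(0.693991)(-396) + (0.719983)(-28) = 254.66 m.
1° of latitude spans 111200 m; at latitude φ, 1° of longitude spans that × cos φ = 104824.5 m, so Δλ = 254.66 / 104824.5 × 3600 = 8.746″.

Δλ = 8.7″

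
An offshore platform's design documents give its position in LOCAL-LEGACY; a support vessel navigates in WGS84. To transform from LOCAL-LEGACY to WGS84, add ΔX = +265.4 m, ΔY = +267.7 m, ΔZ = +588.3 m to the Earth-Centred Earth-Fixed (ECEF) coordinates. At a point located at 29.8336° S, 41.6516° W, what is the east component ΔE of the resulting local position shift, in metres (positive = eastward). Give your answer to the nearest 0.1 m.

ΔE = 376.4 m

The local east axis at (φ, λ) is (−sin λ, cos λ, 0), so ΔE = −sin(-41.6516°)·265.4 + cos(-41.6516°)·267.7 = 376.41 m.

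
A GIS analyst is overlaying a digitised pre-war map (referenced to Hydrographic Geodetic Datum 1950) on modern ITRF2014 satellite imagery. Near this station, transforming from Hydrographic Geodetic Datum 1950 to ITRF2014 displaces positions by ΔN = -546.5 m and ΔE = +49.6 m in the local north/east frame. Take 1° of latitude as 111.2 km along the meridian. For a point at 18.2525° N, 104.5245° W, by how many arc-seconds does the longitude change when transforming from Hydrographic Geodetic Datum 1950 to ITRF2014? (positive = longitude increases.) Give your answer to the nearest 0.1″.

At latitude 18.2525°, cos φ = 0.949685.
1° of longitude at this latitude = 111.2 × cos φ = 105.61 km, so Δλ = 49.6 / 105605.0 = 0.0004697° = 1.691″.

Δλ = 1.7″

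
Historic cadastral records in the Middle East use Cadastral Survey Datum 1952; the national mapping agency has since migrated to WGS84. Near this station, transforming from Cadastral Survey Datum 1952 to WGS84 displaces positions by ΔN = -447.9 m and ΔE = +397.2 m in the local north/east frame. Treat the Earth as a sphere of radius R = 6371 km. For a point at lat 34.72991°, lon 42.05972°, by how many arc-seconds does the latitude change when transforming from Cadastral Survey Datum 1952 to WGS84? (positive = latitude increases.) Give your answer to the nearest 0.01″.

Δφ = -14.50″

On a sphere of radius R, 1 rad of latitude = R, so Δφ = ΔN / R = -447.9 / 6371000 = -7.0303e-05 rad = -14.501″.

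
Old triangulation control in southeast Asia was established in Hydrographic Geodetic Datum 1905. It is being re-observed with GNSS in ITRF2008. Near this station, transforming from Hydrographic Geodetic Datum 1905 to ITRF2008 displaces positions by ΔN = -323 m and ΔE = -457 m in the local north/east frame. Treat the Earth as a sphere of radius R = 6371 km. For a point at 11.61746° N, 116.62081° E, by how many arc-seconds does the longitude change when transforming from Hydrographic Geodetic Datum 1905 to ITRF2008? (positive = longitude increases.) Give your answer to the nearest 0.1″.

Δλ = -15.1″

At latitude 11.61746°, cos φ = 0.979514.
One radian of longitude at latitude φ spans R cos φ, so Δλ = ΔE / (R cos φ) = -457.0 / (6371000 × 0.979514) = -7.3232e-05 rad = -15.105″.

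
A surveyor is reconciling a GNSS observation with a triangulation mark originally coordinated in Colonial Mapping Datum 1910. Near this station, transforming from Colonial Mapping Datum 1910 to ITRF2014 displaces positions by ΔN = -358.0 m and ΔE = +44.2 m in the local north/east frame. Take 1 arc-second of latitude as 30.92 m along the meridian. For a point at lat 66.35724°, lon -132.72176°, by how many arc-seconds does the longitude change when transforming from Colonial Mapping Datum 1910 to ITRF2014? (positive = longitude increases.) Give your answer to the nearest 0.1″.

At latitude 66.35724°, cos φ = 0.401033.
1″ of longitude at this latitude = 30.92 × cos φ = 12.3999 m, so Δλ = 44.2 / 12.3999 = 3.565″.

Δλ = 3.6″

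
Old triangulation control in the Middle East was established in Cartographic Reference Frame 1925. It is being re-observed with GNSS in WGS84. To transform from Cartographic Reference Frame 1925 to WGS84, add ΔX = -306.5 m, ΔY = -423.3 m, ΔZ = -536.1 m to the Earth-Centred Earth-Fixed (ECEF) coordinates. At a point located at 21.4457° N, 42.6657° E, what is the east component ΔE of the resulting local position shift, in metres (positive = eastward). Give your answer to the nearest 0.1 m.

At φ = 21.4457°, λ = 42.6657°: sin φ = 0.365619, cos φ = 0.930764, sin λ = 0.677720, cos λ = 0.735320.
ΔE = −sin λ·ΔX + cos λ·ΔY = −(0.677720)·(-306.5) + (0.735320)·(-423.3) = -103.54 m.

ΔE = -103.5 m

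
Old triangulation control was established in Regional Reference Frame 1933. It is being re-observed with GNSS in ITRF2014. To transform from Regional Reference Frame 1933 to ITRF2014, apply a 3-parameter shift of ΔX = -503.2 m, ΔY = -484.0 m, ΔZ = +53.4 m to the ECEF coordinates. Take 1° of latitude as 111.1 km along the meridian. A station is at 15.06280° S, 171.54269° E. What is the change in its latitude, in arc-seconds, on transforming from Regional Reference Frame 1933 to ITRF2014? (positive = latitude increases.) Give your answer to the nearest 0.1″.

Δφ = 5.3″

sin φ = -0.259878, cos φ = 0.965642, sin λ = 0.147072, cos λ = -0.989126.
North component: ΔN = −sin φ cos λ·ΔX − sin φ sin λ·ΔY + cos φ·ΔZ = −(-0.259878)(-0.989126)(-503.2) − (-0.259878)(0.147072)(-484.0) + (0.965642)(53.4) = 162.41 m.
1° of latitude spans 111100 m, so Δφ = 162.41 / 111100 × 3600 = 5.263″.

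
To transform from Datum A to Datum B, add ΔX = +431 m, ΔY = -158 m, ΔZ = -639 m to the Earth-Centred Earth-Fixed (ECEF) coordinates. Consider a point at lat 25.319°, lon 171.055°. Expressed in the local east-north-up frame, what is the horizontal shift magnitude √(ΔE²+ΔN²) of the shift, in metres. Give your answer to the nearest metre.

395 m

At φ = 25.319°, λ = 171.055°: sin φ = 0.427658, cos φ = 0.903941, sin λ = 0.155486, cos λ = -0.987838.
ΔE = −sin λ·ΔX + cos λ·ΔY = −(0.155486)·(431) + (-0.987838)·(-158) = 89.06 m.
ΔN = −sin φ cos λ·ΔX − sin φ sin λ·ΔY + cos φ·ΔZ = −(0.427658)(-0.987838)(431) − (0.427658)(0.155486)(-158) + (0.903941)(-639) = -385.03 m.
Horizontal magnitude = √(ΔE² + ΔN²) = √(89.06² + (-385.03)²) = 395.20 m.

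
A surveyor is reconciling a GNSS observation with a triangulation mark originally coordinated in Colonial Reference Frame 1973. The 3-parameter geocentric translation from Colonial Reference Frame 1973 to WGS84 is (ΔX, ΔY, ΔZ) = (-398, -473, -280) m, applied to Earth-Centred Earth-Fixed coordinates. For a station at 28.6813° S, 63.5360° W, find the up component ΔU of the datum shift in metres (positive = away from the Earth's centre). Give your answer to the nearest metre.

The local up (radial) axis is (cos φ cos λ, cos φ sin λ, sin φ), giving ΔU = -155.601 + 371.482 + 134.382 = 350.26 m.

ΔU = 350 m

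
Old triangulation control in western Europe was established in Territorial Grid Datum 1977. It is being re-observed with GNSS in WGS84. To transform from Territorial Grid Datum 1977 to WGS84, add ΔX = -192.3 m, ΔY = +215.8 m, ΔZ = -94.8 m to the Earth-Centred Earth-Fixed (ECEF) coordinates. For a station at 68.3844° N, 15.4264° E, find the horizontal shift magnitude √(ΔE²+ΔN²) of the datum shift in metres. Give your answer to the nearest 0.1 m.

272.5 m

At φ = 68.3844°, λ = 15.4264°: sin φ = 0.929676, cos φ = 0.368378, sin λ = 0.266000, cos λ = 0.963973.
ΔE = −sin λ·ΔX + cos λ·ΔY = −(0.266000)·(-192.3) + (0.963973)·(215.8) = 259.18 m.
ΔN = −sin φ cos λ·ΔX − sin φ sin λ·ΔY + cos φ·ΔZ = −(0.929676)(0.963973)(-192.3) − (0.929676)(0.266000)(215.8) + (0.368378)(-94.8) = 84.05 m.
Horizontal magnitude = √(ΔE² + ΔN²) = √(259.18² + 84.05²) = 272.46 m.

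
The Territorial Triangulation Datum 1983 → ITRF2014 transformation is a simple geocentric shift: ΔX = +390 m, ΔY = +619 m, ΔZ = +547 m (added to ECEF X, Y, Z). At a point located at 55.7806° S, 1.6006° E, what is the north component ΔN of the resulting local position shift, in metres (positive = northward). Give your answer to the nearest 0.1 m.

ΔN = 644.3 m

The local north axis is (−sin φ cos λ, −sin φ sin λ, cos φ), giving ΔN = 322.361 + 14.297 + 307.613 = 644.27 m.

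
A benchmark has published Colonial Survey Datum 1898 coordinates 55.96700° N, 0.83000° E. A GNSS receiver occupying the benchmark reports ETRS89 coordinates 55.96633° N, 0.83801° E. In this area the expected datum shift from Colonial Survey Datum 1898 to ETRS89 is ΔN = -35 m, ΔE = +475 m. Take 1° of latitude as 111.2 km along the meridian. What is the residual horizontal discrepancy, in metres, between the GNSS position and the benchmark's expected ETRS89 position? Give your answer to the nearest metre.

46 m

Observed coordinate differences: Δφ = -0.00067°, Δλ = +0.00801°.
Converting to metres (1° lat = 111200 m, cos φ = 0.559670): observed ΔN = -74.5 m, observed ΔE = 498.5 m.
Subtracting the expected shift leaves a residual of -74.5 − (-35) = -39.5 m north and 498.5 − (475) = 23.5 m east.
Residual distance = √((-39.5)² + 23.5²) = 46.0 m.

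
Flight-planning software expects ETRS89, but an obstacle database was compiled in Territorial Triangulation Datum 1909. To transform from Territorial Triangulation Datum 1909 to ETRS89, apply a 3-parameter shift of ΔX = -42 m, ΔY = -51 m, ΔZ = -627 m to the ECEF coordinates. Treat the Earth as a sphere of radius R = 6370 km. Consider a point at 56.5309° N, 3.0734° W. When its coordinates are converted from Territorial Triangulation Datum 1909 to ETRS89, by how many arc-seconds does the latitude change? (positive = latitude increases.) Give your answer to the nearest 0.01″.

Δφ = -10.14″

sin φ = 0.834183, cos φ = 0.551487, sin λ = -0.053615, cos λ = 0.998562.
North component: ΔN = −sin φ cos λ·ΔX − sin φ sin λ·ΔY + cos φ·ΔZ = −(0.834183)(0.998562)(-42) − (0.834183)(-0.053615)(-51) + (0.551487)(-627) = -313.08 m.
1° of latitude spans πR/180 = 111177 m, so Δφ = -313.08 / 111177 × 3600 = -10.138″.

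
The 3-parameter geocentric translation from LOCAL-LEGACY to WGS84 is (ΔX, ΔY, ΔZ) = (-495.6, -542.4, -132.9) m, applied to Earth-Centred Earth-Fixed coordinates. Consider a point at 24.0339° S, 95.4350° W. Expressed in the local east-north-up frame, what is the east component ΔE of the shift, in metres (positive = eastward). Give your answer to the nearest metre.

ΔE = -442 m

The local east axis at (φ, λ) is (−sin λ, cos λ, 0), so ΔE = −sin(-95.4350°)·(-495.6) + cos(-95.4350°)·(-542.4) = -442.00 m.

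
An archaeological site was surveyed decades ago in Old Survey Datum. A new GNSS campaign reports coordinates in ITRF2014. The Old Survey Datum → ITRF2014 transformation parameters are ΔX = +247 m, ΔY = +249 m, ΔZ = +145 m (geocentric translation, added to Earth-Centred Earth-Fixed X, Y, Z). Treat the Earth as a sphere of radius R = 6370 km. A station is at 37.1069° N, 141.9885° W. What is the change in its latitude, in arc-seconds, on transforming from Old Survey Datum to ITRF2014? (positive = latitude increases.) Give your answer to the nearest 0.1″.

Δφ = 10.5″

sin φ = 0.603304, cos φ = 0.797511, sin λ = -0.615820, cos λ = -0.787887.
North component: ΔN = −sin φ cos λ·ΔX − sin φ sin λ·ΔY + cos φ·ΔZ = −(0.603304)(-0.787887)(247) − (0.603304)(-0.615820)(249) + (0.797511)(145) = 325.56 m.
1° of latitude spans πR/180 = 111177 m, so Δφ = 325.56 / 111177 × 3600 = 10.542″.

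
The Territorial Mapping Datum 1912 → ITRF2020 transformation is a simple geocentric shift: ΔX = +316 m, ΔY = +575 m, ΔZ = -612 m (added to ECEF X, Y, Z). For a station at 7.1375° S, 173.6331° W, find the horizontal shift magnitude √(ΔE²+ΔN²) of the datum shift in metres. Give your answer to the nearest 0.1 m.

The local east axis at (φ, λ) is (−sin λ, cos λ, 0), so ΔE = −sin(-173.6331°)·316 + cos(-173.6331°)·575 = -536.41 m.
The local north axis is (−sin φ cos λ, −sin φ sin λ, cos φ), giving ΔN = -39.021 − 7.923 − 607.258 = -654.20 m.
Horizontal magnitude = √(ΔE² + ΔN²) = √((-536.41)² + (-654.20)²) = 846.00 m.

846.0 m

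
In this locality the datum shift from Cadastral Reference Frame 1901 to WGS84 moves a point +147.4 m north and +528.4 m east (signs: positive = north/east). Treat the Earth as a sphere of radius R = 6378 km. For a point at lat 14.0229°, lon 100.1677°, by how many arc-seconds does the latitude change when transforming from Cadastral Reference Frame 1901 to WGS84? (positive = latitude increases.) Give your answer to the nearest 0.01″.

Δφ = 4.77″

On a sphere of radius R, 1 rad of latitude = R, so Δφ = ΔN / R = 147.4 / 6378000 = 2.3111e-05 rad = 4.767″.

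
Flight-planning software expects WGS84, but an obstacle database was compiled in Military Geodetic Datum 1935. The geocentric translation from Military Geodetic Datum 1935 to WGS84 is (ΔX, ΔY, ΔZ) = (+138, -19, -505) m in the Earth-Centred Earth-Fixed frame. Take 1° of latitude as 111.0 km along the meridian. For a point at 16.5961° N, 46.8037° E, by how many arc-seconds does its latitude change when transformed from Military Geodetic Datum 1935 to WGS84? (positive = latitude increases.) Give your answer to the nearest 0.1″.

sin φ = 0.285623, cos φ = 0.958342, sin λ = 0.729013, cos λ = 0.684500.
North component: ΔN = −sin φ cos λ·ΔX − sin φ sin λ·ΔY + cos φ·ΔZ = −(0.285623)(0.684500)(138) − (0.285623)(0.729013)(-19) + (0.958342)(-505) = -506.99 m.
1° of latitude spans 111000 m, so Δφ = -506.99 / 111000 × 3600 = -16.443″.

Δφ = -16.4″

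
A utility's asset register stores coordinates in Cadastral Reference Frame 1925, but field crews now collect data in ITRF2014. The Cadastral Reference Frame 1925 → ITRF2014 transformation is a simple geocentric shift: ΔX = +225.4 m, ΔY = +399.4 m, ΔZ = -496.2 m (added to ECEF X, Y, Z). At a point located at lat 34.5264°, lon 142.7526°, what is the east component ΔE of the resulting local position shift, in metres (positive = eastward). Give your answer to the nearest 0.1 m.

The local east axis at (φ, λ) is (−sin λ, cos λ, 0), so ΔE = −sin(142.7526°)·225.4 + cos(142.7526°)·399.4 = -454.36 m.

ΔE = -454.4 m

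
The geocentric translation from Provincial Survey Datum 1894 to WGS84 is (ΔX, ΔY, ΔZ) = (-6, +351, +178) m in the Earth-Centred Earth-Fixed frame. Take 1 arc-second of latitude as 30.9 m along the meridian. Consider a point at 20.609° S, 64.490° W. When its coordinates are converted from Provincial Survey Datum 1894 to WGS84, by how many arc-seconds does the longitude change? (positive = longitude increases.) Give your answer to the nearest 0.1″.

Δλ = 5.0″

sin φ = -0.351989, cos φ = 0.936004, sin λ = -0.902510, cos λ = 0.430669.
East component: ΔE = −sin λ·ΔX + cos λ·ΔY = −(-0.902510)(-6) + (0.430669)(351) = 145.75 m.
1° of latitude spans 3600 × 30.90 = 111240 m; at latitude φ, 1° of longitude spans that × cos φ = 104121.1 m, so Δλ = 145.75 / 104121.1 × 3600 = 5.039″.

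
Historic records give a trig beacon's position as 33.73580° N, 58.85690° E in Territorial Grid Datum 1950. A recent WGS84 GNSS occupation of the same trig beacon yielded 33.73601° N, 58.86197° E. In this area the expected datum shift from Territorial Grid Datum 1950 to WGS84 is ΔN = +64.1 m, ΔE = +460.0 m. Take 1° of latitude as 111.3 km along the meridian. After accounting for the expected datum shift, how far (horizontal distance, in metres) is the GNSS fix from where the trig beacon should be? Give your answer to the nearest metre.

42 m

Observed coordinate differences: Δφ = +0.00021°, Δλ = +0.00507°.
Converting to metres (1° lat = 111300 m, cos φ = 0.831607): observed ΔN = 23.4 m, observed ΔE = 469.3 m.
Subtracting the expected shift leaves a residual of 23.4 − (64.1) = -40.7 m north and 469.3 − (460.0) = 9.3 m east.
Residual distance = √((-40.7)² + 9.3²) = 41.8 m.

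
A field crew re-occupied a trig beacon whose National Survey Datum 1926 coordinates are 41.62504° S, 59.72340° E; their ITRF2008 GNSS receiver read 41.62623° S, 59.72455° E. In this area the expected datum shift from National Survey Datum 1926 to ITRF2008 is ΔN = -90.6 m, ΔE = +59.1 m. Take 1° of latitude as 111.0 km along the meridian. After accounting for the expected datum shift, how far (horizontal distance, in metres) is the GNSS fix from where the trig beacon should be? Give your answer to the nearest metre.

55 m

Observed coordinate differences: Δφ = -0.00119°, Δλ = +0.00115°.
Converting to metres (1° lat = 111000 m, cos φ = 0.747508): observed ΔN = -132.1 m, observed ΔE = 95.4 m.
Subtracting the expected shift leaves a residual of -132.1 − (-90.6) = -41.5 m north and 95.4 − (59.1) = 36.3 m east.
Residual distance = √((-41.5)² + 36.3²) = 55.1 m.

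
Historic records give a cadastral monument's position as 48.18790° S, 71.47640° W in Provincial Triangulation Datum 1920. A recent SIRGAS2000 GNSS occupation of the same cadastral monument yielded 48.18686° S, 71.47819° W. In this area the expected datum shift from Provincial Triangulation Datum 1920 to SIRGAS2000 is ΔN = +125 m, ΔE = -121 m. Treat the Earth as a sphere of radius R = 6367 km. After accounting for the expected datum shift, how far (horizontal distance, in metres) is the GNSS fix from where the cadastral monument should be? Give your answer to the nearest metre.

Observed coordinate differences: Δφ = +0.00104°, Δλ = -0.00179°.
Converting to metres (1° lat = 111125 m, cos φ = 0.666690): observed ΔN = 115.6 m, observed ΔE = -132.6 m.
Subtracting the expected shift leaves a residual of 115.6 − (125) = -9.4 m north and -132.6 − (-121) = -11.6 m east.
Residual distance = √((-9.4)² + (-11.6)²) = 15.0 m.

15 m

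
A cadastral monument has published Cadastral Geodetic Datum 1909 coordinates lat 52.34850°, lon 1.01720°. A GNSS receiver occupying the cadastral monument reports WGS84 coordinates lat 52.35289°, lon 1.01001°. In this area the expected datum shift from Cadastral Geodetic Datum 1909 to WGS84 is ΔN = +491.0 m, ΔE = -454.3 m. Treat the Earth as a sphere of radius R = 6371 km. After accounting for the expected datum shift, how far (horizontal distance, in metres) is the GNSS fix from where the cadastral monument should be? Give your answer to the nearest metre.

Observed coordinate differences: Δφ = +0.00439°, Δλ = -0.00719°.
Converting to metres (1° lat = 111195 m, cos φ = 0.610857): observed ΔN = 488.1 m, observed ΔE = -488.4 m.
Subtracting the expected shift leaves a residual of 488.1 − (491.0) = -2.9 m north and -488.4 − (-454.3) = -34.1 m east.
Residual distance = √((-2.9)² + (-34.1)²) = 34.2 m.

34 m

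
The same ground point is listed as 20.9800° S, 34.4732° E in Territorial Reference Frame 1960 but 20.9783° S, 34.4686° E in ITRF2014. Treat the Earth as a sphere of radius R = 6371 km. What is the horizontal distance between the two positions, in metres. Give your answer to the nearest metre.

Δφ = -20.9783° − -20.9800° = +0.0017°; Δλ = 34.4686° − 34.4732° = -0.0046°.
1° along a meridian = πR/180 = 111195 m.
ΔN = Δφ × 111195 = 189.0 m; ΔE = Δλ × 111195 × cos(-20.9800°) = -0.0046 × 111195 × 0.933705 = -477.6 m.
Distance = √(ΔE² + ΔN²) = √((-477.6)² + 189.0²) = 513.6 m.

514 m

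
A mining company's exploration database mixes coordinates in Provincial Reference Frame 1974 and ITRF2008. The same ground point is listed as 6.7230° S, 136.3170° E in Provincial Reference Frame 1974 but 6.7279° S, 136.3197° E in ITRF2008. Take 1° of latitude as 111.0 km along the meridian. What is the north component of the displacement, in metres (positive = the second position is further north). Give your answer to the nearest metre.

ΔN = -544 m

Δφ = -6.7279° − -6.7230° = -0.0049°; Δλ = 136.3197° − 136.3170° = +0.0027°.
ΔN = Δφ × 111000 = -543.9 m; ΔE = Δλ × 111000 × cos(-6.7230°) = +0.0027 × 111000 × 0.993124 = 297.6 m.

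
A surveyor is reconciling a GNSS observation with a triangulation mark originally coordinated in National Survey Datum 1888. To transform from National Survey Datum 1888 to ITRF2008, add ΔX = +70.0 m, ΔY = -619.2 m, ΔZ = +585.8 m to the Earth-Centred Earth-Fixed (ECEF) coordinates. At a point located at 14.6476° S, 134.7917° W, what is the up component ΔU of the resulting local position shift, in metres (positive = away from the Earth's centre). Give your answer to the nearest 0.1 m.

ΔU = 229.3 m

The local up (radial) axis is (cos φ cos λ, cos φ sin λ, sin φ), giving ΔU = -47.714 + 425.148 − 148.133 = 229.30 m.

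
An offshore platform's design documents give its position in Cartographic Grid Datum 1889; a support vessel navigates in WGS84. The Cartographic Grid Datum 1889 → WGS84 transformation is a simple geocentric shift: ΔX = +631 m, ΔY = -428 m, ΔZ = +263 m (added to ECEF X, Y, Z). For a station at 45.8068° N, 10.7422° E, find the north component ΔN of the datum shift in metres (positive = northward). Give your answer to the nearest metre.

ΔN = -204 m

At φ = 45.8068°, λ = 10.7422°: sin φ = 0.716993, cos φ = 0.697080, sin λ = 0.186390, cos λ = 0.982476.
ΔN = −sin φ cos λ·ΔX − sin φ sin λ·ΔY + cos φ·ΔZ = −(0.716993)(0.982476)(631) − (0.716993)(0.186390)(-428) + (0.697080)(263) = -203.96 m.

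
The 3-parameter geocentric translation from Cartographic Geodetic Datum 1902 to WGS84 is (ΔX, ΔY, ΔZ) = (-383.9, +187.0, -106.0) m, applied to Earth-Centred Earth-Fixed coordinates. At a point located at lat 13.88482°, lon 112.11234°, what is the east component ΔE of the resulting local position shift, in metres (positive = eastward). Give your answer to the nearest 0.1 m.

At φ = 13.88482°, λ = 112.11234°: sin φ = 0.239971, cos φ = 0.970780, sin λ = 0.926448, cos λ = -0.376424.
ΔE = −sin λ·ΔX + cos λ·ΔY = −(0.926448)·(-383.9) + (-0.376424)·(187.0) = 285.27 m.

ΔE = 285.3 m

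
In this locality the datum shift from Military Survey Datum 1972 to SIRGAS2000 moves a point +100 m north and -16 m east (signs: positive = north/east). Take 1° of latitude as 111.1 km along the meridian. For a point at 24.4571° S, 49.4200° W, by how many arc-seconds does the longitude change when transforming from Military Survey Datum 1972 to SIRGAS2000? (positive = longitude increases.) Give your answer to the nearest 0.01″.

Δλ = -0.57″

At latitude -24.4571°, cos φ = 0.910272.
1° of longitude at this latitude = 111.1 × cos φ = 101.13 km, so Δλ = -16.0 / 101131.2 = -0.0001582° = -0.570″.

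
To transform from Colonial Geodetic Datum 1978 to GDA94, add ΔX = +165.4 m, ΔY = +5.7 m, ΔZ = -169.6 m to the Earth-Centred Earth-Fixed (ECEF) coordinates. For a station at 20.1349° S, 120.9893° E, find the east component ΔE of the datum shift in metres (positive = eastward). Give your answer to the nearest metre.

ΔE = -145 m

The local east axis at (φ, λ) is (−sin λ, cos λ, 0), so ΔE = −sin(120.9893°)·165.4 + cos(120.9893°)·5.7 = -144.73 m.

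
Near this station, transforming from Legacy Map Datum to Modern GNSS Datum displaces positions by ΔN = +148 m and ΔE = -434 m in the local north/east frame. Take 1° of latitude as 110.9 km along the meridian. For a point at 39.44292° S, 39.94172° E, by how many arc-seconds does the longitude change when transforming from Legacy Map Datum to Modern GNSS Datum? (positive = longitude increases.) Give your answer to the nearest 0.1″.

At latitude -39.44292°, cos φ = 0.772258.
1° of longitude at this latitude = 110.9 × cos φ = 85.64 km, so Δλ = -434.0 / 85643.4 = -0.0050675° = -18.243″.

Δλ = -18.2″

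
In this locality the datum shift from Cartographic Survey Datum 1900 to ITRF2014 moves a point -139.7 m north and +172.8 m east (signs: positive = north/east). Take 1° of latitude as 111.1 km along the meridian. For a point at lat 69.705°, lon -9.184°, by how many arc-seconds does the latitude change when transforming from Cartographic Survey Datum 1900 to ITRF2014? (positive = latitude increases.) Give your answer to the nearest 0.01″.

Δφ = -4.53″

1° of latitude = 111.1 km, so Δφ = -139.7 / 111100 = -0.0012574° = -4.527″.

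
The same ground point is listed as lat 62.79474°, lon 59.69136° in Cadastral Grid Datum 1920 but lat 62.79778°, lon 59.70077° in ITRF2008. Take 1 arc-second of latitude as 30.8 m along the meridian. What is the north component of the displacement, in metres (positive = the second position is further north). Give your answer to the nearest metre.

Δφ = 62.79778° − 62.79474° = +0.00304°; Δλ = 59.70077° − 59.69136° = +0.00941°.
1° of latitude = 3600 × 30.80 = 110880 m.
ΔN = Δφ × 110880 = 337.1 m; ΔE = Δλ × 110880 × cos(62.79474°) = +0.00941 × 110880 × 0.457180 = 477.0 m.

ΔN = 337 m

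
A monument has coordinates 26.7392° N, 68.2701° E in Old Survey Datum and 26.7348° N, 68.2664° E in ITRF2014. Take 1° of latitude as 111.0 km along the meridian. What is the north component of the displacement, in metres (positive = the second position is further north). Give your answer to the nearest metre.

Δφ = 26.7348° − 26.7392° = -0.0044°; Δλ = 68.2664° − 68.2701° = -0.0037°.
ΔN = Δφ × 111000 = -488.4 m; ΔE = Δλ × 111000 × cos(26.7392°) = -0.0037 × 111000 × 0.893064 = -366.8 m.

ΔN = -488 m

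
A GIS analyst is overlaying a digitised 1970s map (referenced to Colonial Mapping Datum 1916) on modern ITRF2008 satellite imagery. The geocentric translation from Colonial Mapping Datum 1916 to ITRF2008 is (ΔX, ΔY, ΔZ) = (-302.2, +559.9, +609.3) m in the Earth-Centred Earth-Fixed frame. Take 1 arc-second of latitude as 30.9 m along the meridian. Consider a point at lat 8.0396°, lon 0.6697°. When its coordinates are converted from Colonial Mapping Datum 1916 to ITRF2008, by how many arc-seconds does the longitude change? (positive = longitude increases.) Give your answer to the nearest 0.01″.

sin φ = 0.139857, cos φ = 0.990172, sin λ = 0.011688, cos λ = 0.999932.
East component: ΔE = −sin λ·ΔX + cos λ·ΔY = −(0.011688)(-302.2) + (0.999932)(559.9) = 563.39 m.
1° of latitude spans 3600 × 30.90 = 111240 m; at latitude φ, 1° of longitude spans that × cos φ = 110146.7 m, so Δλ = 563.39 / 110146.7 × 3600 = 18.414″.

Δλ = 18.41″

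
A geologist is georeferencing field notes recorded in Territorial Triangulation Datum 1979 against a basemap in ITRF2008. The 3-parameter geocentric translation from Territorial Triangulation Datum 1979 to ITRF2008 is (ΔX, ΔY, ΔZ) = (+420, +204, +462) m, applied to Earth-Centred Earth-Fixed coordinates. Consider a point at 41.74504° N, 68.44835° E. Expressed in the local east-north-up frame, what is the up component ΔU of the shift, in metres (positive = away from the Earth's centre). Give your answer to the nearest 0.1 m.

ΔU = 564.3 m

At φ = 41.74504°, λ = 68.44835°: sin φ = 0.665817, cos φ = 0.746115, sin λ = 0.930087, cos λ = 0.367340.
ΔU = cos φ cos λ·ΔX + cos φ sin λ·ΔY + sin φ·ΔZ = (0.746115)(0.367340)(420) + (0.746115)(0.930087)(204) + (0.665817)(462) = 564.29 m.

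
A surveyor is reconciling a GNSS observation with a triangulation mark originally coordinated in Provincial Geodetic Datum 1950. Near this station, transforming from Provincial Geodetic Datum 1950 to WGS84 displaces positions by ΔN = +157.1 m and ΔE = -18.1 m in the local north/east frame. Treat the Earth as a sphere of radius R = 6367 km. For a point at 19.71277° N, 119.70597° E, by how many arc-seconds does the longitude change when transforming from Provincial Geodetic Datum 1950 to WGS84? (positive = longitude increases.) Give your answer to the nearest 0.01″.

At latitude 19.71277°, cos φ = 0.941395.
One radian of longitude at latitude φ spans R cos φ, so Δλ = ΔE / (R cos φ) = -18.1 / (6367000 × 0.941395) = -3.0198e-06 rad = -0.623″.

Δλ = -0.62″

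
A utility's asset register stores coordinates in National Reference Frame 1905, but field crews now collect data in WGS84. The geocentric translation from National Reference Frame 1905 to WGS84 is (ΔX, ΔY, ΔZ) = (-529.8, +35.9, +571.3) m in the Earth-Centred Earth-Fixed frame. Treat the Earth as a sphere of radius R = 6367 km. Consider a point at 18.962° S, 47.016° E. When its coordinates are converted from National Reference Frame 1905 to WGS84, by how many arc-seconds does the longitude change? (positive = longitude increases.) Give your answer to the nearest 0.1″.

Δλ = 14.1″

sin φ = -0.324941, cos φ = 0.945734, sin λ = 0.731544, cos λ = 0.681794.
East component: ΔE = −sin λ·ΔX + cos λ·ΔY = −(0.731544)(-529.8) + (0.681794)(35.9) = 412.05 m.
1° of latitude spans πR/180 = 111125 m; at latitude φ, 1° of longitude spans that × cos φ = 105094.8 m, so Δλ = 412.05 / 105094.8 × 3600 = 14.115″.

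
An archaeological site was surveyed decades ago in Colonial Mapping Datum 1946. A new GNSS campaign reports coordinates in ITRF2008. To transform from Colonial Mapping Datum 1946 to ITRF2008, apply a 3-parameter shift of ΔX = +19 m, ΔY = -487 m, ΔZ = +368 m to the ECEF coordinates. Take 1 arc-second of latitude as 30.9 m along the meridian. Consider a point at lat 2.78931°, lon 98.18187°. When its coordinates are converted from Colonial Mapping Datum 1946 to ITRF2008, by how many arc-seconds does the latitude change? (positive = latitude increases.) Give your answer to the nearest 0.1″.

Δφ = 12.7″

sin φ = 0.048663, cos φ = 0.998815, sin λ = 0.989821, cos λ = -0.142316.
North component: ΔN = −sin φ cos λ·ΔX − sin φ sin λ·ΔY + cos φ·ΔZ = −(0.048663)(-0.142316)(19) − (0.048663)(0.989821)(-487) + (0.998815)(368) = 391.15 m.
1° of latitude spans 3600 × 30.90 = 111240 m, so Δφ = 391.15 / 111240 × 3600 = 12.659″.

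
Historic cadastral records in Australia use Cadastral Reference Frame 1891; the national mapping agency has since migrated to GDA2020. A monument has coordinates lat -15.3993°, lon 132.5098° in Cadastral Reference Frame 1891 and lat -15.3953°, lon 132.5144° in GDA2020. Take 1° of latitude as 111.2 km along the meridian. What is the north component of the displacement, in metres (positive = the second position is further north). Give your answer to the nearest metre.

ΔN = 445 m

Δφ = -15.3953° − -15.3993° = +0.0040°; Δλ = 132.5144° − 132.5098° = +0.0046°.
ΔN = Δφ × 111200 = 444.8 m; ΔE = Δλ × 111200 × cos(-15.3993°) = +0.0046 × 111200 × 0.964099 = 493.2 m.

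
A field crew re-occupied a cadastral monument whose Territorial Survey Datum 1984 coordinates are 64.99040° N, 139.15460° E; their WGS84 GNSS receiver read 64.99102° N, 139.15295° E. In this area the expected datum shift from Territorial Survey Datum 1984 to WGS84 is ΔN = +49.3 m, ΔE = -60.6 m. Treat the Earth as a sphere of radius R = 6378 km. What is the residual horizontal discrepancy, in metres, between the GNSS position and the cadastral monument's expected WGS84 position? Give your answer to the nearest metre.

26 m

Observed coordinate differences: Δφ = +0.00062°, Δλ = -0.00165°.
Converting to metres (1° lat = 111317 m, cos φ = 0.422770): observed ΔN = 69.0 m, observed ΔE = -77.7 m.
Subtracting the expected shift leaves a residual of 69.0 − (49.3) = 19.7 m north and -77.7 − (-60.6) = -17.1 m east.
Residual distance = √(19.7² + (-17.1)²) = 26.1 m.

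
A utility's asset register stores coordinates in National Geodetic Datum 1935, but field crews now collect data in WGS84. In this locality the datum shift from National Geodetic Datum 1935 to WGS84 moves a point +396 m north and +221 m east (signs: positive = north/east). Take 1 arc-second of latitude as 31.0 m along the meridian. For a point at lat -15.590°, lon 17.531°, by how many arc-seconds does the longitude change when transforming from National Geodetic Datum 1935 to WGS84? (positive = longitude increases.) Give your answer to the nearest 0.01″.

At latitude -15.590°, cos φ = 0.963209.
1″ of longitude at this latitude = 31.00 × cos φ = 29.8595 m, so Δλ = 221.0 / 29.8595 = 7.401″.

Δλ = 7.40″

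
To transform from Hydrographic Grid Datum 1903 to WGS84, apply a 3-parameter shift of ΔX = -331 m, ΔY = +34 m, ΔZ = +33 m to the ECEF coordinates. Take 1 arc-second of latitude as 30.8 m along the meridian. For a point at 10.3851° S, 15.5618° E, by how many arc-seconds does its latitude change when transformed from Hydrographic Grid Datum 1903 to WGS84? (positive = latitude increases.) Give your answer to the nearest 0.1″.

sin φ = -0.180263, cos φ = 0.983618, sin λ = 0.268278, cos λ = 0.963342.
North component: ΔN = −sin φ cos λ·ΔX − sin φ sin λ·ΔY + cos φ·ΔZ = −(-0.180263)(0.963342)(-331) − (-0.180263)(0.268278)(34) + (0.983618)(33) = -23.38 m.
1° of latitude spans 3600 × 30.80 = 110880 m, so Δφ = -23.38 / 110880 × 3600 = -0.759″.

Δφ = -0.8″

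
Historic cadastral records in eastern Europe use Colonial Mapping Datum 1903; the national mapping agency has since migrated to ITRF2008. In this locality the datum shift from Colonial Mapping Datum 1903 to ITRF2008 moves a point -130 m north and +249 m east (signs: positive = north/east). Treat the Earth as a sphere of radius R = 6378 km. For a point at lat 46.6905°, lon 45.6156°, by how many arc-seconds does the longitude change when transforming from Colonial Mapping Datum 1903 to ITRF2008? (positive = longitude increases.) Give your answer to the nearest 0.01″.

Δλ = 11.74″

At latitude 46.6905°, cos φ = 0.685939.
One radian of longitude at latitude φ spans R cos φ, so Δλ = ΔE / (R cos φ) = 249.0 / (6378000 × 0.685939) = 5.6915e-05 rad = 11.740″.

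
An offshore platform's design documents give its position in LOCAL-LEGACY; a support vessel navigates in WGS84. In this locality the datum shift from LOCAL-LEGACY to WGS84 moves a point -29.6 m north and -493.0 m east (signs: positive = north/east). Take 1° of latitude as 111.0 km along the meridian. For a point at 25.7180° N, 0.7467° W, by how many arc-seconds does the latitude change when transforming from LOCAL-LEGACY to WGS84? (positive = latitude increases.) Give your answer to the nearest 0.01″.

Δφ = -0.96″

1° of latitude = 111.0 km, so Δφ = -29.6 / 111000 = -0.0002667° = -0.960″.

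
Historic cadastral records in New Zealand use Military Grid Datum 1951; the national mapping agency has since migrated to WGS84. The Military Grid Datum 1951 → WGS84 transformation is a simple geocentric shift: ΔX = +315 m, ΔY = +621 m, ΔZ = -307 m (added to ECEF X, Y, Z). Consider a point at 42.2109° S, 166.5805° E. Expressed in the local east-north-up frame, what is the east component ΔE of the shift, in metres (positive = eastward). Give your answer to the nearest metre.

ΔE = -677 m

The local east axis at (φ, λ) is (−sin λ, cos λ, 0), so ΔE = −sin(166.5805°)·315 + cos(166.5805°)·621 = -677.15 m.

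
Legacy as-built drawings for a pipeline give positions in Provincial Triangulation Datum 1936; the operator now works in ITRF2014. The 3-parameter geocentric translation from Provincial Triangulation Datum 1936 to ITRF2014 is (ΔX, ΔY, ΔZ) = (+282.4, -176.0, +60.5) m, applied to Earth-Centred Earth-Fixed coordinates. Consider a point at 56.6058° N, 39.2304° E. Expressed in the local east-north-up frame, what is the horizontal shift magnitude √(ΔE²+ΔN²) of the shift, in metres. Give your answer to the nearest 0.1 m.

319.9 m

At φ = 56.6058°, λ = 39.2304°: sin φ = 0.834904, cos φ = 0.550396, sin λ = 0.632440, cos λ = 0.774609.
ΔE = −sin λ·ΔX + cos λ·ΔY = −(0.632440)·(282.4) + (0.774609)·(-176.0) = -314.93 m.
ΔN = −sin φ cos λ·ΔX − sin φ sin λ·ΔY + cos φ·ΔZ = −(0.834904)(0.774609)(282.4) − (0.834904)(0.632440)(-176.0) + (0.550396)(60.5) = -56.40 m.
Horizontal magnitude = √(ΔE² + ΔN²) = √((-314.93)² + (-56.40)²) = 319.94 m.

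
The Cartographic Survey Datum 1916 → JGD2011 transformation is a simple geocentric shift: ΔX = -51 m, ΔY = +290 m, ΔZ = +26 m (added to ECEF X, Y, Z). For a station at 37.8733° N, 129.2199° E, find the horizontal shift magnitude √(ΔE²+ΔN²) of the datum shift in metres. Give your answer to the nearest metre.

At φ = 37.8733°, λ = 129.2199°: sin φ = 0.613917, cos φ = 0.789370, sin λ = 0.774725, cos λ = -0.632298.
ΔE = −sin λ·ΔX + cos λ·ΔY = −(0.774725)·(-51) + (-0.632298)·(290) = -143.86 m.
ΔN = −sin φ cos λ·ΔX − sin φ sin λ·ΔY + cos φ·ΔZ = −(0.613917)(-0.632298)(-51) − (0.613917)(0.774725)(290) + (0.789370)(26) = -137.20 m.
Horizontal magnitude = √(ΔE² + ΔN²) = √((-143.86)² + (-137.20)²) = 198.79 m.

199 m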